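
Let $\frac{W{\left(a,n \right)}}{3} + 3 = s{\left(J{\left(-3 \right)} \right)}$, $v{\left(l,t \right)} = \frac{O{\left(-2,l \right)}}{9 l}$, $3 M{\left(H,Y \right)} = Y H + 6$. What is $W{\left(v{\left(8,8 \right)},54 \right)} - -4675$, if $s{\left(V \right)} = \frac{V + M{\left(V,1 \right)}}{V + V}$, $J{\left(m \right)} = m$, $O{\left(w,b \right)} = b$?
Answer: $4667$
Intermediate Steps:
$M{\left(H,Y \right)} = 2 + \frac{H Y}{3}$ ($M{\left(H,Y \right)} = \frac{Y H + 6}{3} = \frac{H Y + 6}{3} = \frac{6 + H Y}{3} = 2 + \frac{H Y}{3}$)
$v{\left(l,t \right)} = \frac{1}{9}$ ($v{\left(l,t \right)} = \frac{l}{9 l} = l \frac{1}{9 l} = \frac{1}{9}$)
$s{\left(V \right)} = \frac{2 + \frac{4 V}{3}}{2 V}$ ($s{\left(V \right)} = \frac{V + \left(2 + \frac{1}{3} V 1\right)}{V + V} = \frac{V + \left(2 + \frac{V}{3}\right)}{2 V} = \left(2 + \frac{4 V}{3}\right) \frac{1}{2 V} = \frac{2 + \frac{4 V}{3}}{2 V}$)
$W{\left(a,n \right)} = -8$ ($W{\left(a,n \right)} = -9 + 3 \left(\frac{2}{3} + \frac{1}{-3}\right) = -9 + 3 \left(\frac{2}{3} - \frac{1}{3}\right) = -9 + 3 \cdot \frac{1}{3} = -9 + 1 = -8$)
$W{\left(v{\left(8,8 \right)},54 \right)} - -4675 = -8 - -4675 = -8 + 4675 = 4667$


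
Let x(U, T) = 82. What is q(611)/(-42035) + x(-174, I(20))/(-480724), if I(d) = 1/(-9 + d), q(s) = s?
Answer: -148584617/10103616670 ≈ -0.014706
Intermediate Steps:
q(611)/(-42035) + x(-174, I(20))/(-480724) = 611/(-42035) + 82/(-480724) = 611*(-1/42035) + 82*(-1/480724) = -611/42035 - 41/240362 = -148584617/10103616670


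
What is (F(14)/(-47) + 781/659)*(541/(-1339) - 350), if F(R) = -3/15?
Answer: -86422167054/207364235 ≈ -416.77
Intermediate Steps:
F(R) = -⅕ (F(R) = -3*1/15 = -⅕)
(F(14)/(-47) + 781/659)*(541/(-1339) - 350) = (-⅕/(-47) + 781/659)*(541/(-1339) - 350) = (-⅕*(-1/47) + 781*(1/659))*(541*(-1/1339) - 350) = (1/235 + 781/659)*(-541/1339 - 350) = (184194/154865)*(-469191/1339) = -86422167054/207364235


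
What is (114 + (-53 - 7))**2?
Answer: 2916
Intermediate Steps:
(114 + (-53 - 7))**2 = (114 - 60)**2 = 54**2 = 2916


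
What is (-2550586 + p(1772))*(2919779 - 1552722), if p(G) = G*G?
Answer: 805740661686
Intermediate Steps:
p(G) = G²
(-2550586 + p(1772))*(2919779 - 1552722) = (-2550586 + 1772²)*(2919779 - 1552722) = (-2550586 + 3139984)*1367057 = 589398*1367057 = 805740661686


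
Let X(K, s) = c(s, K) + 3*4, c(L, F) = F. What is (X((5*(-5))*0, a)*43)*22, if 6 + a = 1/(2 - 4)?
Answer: 11352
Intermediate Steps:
a = -13/2 (a = -6 + 1/(2 - 4) = -6 + 1/(-2) = -6 - ½ = -13/2 ≈ -6.5000)
X(K, s) = 12 + K (X(K, s) = K + 3*4 = K + 12 = 12 + K)
(X((5*(-5))*0, a)*43)*22 = ((12 + (5*(-5))*0)*43)*22 = ((12 - 25*0)*43)*22 = ((12 + 0)*43)*22 = (12*43)*22 = 516*22 = 11352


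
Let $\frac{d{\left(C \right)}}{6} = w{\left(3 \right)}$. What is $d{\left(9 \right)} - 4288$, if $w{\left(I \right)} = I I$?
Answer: $-4234$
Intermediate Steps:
$w{\left(I \right)} = I^{2}$
$d{\left(C \right)} = 54$ ($d{\left(C \right)} = 6 \cdot 3^{2} = 6 \cdot 9 = 54$)
$d{\left(9 \right)} - 4288 = 54 - 4288 = -4234$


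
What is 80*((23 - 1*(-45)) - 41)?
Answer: 2160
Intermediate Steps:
80*((23 - 1*(-45)) - 41) = 80*((23 + 45) - 41) = 80*(68 - 41) = 80*27 = 2160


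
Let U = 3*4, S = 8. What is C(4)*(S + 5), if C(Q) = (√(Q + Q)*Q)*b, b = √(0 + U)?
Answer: 208*√6 ≈ 509.49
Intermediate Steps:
U = 12
b = 2*√3 (b = √(0 + 12) = √12 = 2*√3 ≈ 3.4641)
C(Q) = 2*√6*Q^(3/2) (C(Q) = (√(Q + Q)*Q)*(2*√3) = (√(2*Q)*Q)*(2*√3) = ((√2*√Q)*Q)*(2*√3) = (√2*Q^(3/2))*(2*√3) = 2*√6*Q^(3/2))
C(4)*(S + 5) = (2*√6*4^(3/2))*(8 + 5) = (2*√6*8)*13 = (16*√6)*13 = 208*√6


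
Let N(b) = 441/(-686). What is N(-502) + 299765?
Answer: 4196701/14 ≈ 2.9976e+5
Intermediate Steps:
N(b) = -9/14 (N(b) = 441*(-1/686) = -9/14)
N(-502) + 299765 = -9/14 + 299765 = 4196701/14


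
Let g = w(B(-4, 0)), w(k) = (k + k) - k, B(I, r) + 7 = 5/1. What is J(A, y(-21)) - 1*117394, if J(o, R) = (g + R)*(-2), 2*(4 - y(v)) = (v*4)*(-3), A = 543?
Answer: -117146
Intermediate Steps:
B(I, r) = -2 (B(I, r) = -7 + 5/1 = -7 + 5*1 = -7 + 5 = -2)
y(v) = 4 + 6*v (y(v) = 4 - v*4*(-3)/2 = 4 - 4*v*(-3)/2 = 4 - (-6)*v = 4 + 6*v)
w(k) = k (w(k) = 2*k - k = k)
g = -2
J(o, R) = 4 - 2*R (J(o, R) = (-2 + R)*(-2) = 4 - 2*R)
J(A, y(-21)) - 1*117394 = (4 - 2*(4 + 6*(-21))) - 1*117394 = (4 - 2*(4 - 126)) - 117394 = (4 - 2*(-122)) - 117394 = (4 + 244) - 117394 = 248 - 117394 = -117146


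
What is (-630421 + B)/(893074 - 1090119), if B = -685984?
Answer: 263281/39409 ≈ 6.6807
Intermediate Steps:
(-630421 + B)/(893074 - 1090119) = (-630421 - 685984)/(893074 - 1090119) = -1316405/(-197045) = -1316405*(-1/197045) = 263281/39409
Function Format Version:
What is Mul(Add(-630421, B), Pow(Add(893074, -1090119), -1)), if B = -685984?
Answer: Rational(263281, 39409) ≈ 6.6807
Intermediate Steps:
Mul(Add(-630421, B), Pow(Add(893074, -1090119), -1)) = Mul(Add(-630421, -685984), Pow(Add(893074, -1090119), -1)) = Mul(-1316405, Pow(-197045, -1)) = Mul(-1316405, Rational(-1, 197045)) = Rational(263281, 39409)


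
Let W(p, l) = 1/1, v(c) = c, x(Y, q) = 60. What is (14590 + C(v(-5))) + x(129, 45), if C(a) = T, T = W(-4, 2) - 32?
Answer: 14619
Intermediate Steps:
W(p, l) = 1
T = -31 (T = 1 - 32 = -31)
C(a) = -31
(14590 + C(v(-5))) + x(129, 45) = (14590 - 31) + 60 = 14559 + 60 = 14619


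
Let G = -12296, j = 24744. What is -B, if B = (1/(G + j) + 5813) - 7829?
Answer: 25095167/12448 ≈ 2016.0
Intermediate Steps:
B = -25095167/12448 (B = (1/(-12296 + 24744) + 5813) - 7829 = (1/12448 + 5813) - 7829 = 72360225/12448 - 7829 = -25095167/12448 ≈ -2016.0)
-B = -1*(-25095167/12448) = 25095167/12448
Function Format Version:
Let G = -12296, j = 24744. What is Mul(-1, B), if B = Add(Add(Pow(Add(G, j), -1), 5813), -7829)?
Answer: Rational(25095167, 12448) ≈ 2016.0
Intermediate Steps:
B = Rational(-25095167, 12448) (B = Add(Add(Pow(Add(-12296, 24744), -1), 5813), -7829) = Add(Add(Pow(12448, -1), 5813), -7829) = Add(Add(Rational(1, 12448), 5813), -7829) = Add(Rational(72360225, 12448), -7829) = Rational(-25095167, 12448) ≈ -2016.0)
Mul(-1, B) = Mul(-1, Rational(-25095167, 12448)) = Rational(25095167, 12448)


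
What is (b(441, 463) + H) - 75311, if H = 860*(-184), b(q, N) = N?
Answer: -233088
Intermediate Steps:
H = -158240
(b(441, 463) + H) - 75311 = (463 - 158240) - 75311 = -157777 - 75311 = -233088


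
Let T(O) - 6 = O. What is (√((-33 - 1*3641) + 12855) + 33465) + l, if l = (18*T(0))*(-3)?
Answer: 33141 + √9181 ≈ 33237.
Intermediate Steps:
T(O) = 6 + O
l = -324 (l = (18*(6 + 0))*(-3) = (18*6)*(-3) = 108*(-3) = -324)
(√((-33 - 1*3641) + 12855) + 33465) + l = (√((-33 - 1*3641) + 12855) + 33465) - 324 = (√((-33 - 3641) + 12855) + 33465) - 324 = (√(-3674 + 12855) + 33465) - 324 = (√9181 + 33465) - 324 = (33465 + √9181) - 324 = 33141 + √9181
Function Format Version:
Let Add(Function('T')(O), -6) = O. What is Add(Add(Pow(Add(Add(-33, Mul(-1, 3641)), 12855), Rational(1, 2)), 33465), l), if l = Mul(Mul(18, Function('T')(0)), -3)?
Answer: Add(33141, Pow(9181, Rational(1, 2))) ≈ 33237.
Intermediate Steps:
Function('T')(O) = Add(6, O)
l = -324 (l = Mul(Mul(18, Add(6, 0)), -3) = Mul(Mul(18, 6), -3) = Mul(108, -3) = -324)
Add(Add(Pow(Add(Add(-33, Mul(-1, 3641)), 12855), Rational(1, 2)), 33465), l) = Add(Add(Pow(Add(Add(-33, Mul(-1, 3641)), 12855), Rational(1, 2)), 33465), -324) = Add(Add(Pow(Add(Add(-33, -3641), 12855), Rational(1, 2)), 33465), -324) = Add(Add(Pow(Add(-3674, 12855), Rational(1, 2)), 33465), -324) = Add(Add(Pow(9181, Rational(1, 2)), 33465), -324) = Add(Add(33465, Pow(9181, Rational(1, 2))), -324) = Add(33141, Pow(9181, Rational(1, 2)))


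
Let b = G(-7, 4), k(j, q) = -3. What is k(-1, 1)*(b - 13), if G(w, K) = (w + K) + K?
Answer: 36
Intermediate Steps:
G(w, K) = w + 2*K (G(w, K) = (K + w) + K = w + 2*K)
b = 1 (b = -7 + 2*4 = -7 + 8 = 1)
k(-1, 1)*(b - 13) = -3*(1 - 13) = -3*(-12) = 36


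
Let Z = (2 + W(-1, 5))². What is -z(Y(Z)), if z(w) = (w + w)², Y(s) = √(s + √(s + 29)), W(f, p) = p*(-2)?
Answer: -256 - 4*√93 ≈ -294.57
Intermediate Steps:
W(f, p) = -2*p
Z = 64 (Z = (2 - 2*5)² = (2 - 10)² = (-8)² = 64)
Y(s) = √(s + √(29 + s))
z(w) = 4*w² (z(w) = (2*w)² = 4*w²)
-z(Y(Z)) = -4*(√(64 + √(29 + 64)))² = -4*(√(64 + √93))² = -4*(64 + √93) = -(256 + 4*√93) = -256 - 4*√93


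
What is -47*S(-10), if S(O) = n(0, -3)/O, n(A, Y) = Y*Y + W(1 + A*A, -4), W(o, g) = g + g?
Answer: 47/10 ≈ 4.7000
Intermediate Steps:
W(o, g) = 2*g
n(A, Y) = -8 + Y² (n(A, Y) = Y*Y + 2*(-4) = Y² - 8 = -8 + Y²)
S(O) = 1/O (S(O) = (-8 + (-3)²)/O = (-8 + 9)/O = 1/O)
-47*S(-10) = -47/(-10) = -47*(-⅒) = 47/10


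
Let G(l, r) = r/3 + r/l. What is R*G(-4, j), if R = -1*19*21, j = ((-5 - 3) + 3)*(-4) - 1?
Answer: -2527/4 ≈ -631.75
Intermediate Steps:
j = 19 (j = (-8 + 3)*(-4) - 1 = -5*(-4) - 1 = 20 - 1 = 19)
G(l, r) = r/3 + r/l (G(l, r) = r*(⅓) + r/l = r/3 + r/l)
R = -399 (R = -19*21 = -399)
R*G(-4, j) = -399*((⅓)*19 + 19/(-4)) = -399*(19/3 + 19*(-¼)) = -399*(19/3 - 19/4) = -399*19/12 = -2527/4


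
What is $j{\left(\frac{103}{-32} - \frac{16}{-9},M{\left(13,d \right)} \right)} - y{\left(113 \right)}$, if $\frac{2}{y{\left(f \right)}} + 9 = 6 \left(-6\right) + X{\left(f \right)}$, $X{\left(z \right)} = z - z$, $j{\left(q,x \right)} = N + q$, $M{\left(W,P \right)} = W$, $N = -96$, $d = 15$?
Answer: $- \frac{140251}{1440} \approx -97.396$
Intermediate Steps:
$j{\left(q,x \right)} = -96 + q$
$X{\left(z \right)} = 0$
$y{\left(f \right)} = - \frac{2}{45}$ ($y{\left(f \right)} = \frac{2}{-9 + \left(6 \left(-6\right) + 0\right)} = \frac{2}{-9 + \left(-36 + 0\right)} = \frac{2}{-9 - 36} = \frac{2}{-45} = 2 \left(- \frac{1}{45}\right) = - \frac{2}{45}$)
$j{\left(\frac{103}{-32} - \frac{16}{-9},M{\left(13,d \right)} \right)} - y{\left(113 \right)} = \left(-96 + \left(\frac{103}{-32} - \frac{16}{-9}\right)\right) - - \frac{2}{45} = \left(-96 + \left(103 \left(- \frac{1}{32}\right) - - \frac{16}{9}\right)\right) + \frac{2}{45} = \left(-96 + \left(- \frac{103}{32} + \frac{16}{9}\right)\right) + \frac{2}{45} = \left(-96 - \frac{415}{288}\right) + \frac{2}{45} = - \frac{28063}{288} + \frac{2}{45} = - \frac{140251}{1440}$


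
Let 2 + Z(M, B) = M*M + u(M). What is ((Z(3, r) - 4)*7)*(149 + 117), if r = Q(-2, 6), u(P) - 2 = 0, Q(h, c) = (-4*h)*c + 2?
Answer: 9310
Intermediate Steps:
Q(h, c) = 2 - 4*c*h (Q(h, c) = -4*c*h + 2 = 2 - 4*c*h)
u(P) = 2 (u(P) = 2 + 0 = 2)
r = 50 (r = 2 - 4*6*(-2) = 2 + 48 = 50)
Z(M, B) = M² (Z(M, B) = -2 + (M*M + 2) = -2 + (M² + 2) = -2 + (2 + M²) = M²)
((Z(3, r) - 4)*7)*(149 + 117) = ((3² - 4)*7)*(149 + 117) = ((9 - 4)*7)*266 = (5*7)*266 = 35*266 = 9310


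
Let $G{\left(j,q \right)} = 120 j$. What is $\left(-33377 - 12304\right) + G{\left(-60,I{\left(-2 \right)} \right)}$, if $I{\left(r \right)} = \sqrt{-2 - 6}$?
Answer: $-52881$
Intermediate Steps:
$I{\left(r \right)} = 2 i \sqrt{2}$ ($I{\left(r \right)} = \sqrt{-8} = 2 i \sqrt{2}$)
$\left(-33377 - 12304\right) + G{\left(-60,I{\left(-2 \right)} \right)} = \left(-33377 - 12304\right) + 120 \left(-60\right) = -45681 - 7200 = -52881$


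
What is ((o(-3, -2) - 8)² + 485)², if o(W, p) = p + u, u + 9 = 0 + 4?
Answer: 504100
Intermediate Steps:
u = -5 (u = -9 + (0 + 4) = -9 + 4 = -5)
o(W, p) = -5 + p (o(W, p) = p - 5 = -5 + p)
((o(-3, -2) - 8)² + 485)² = (((-5 - 2) - 8)² + 485)² = ((-7 - 8)² + 485)² = ((-15)² + 485)² = (225 + 485)² = 710² = 504100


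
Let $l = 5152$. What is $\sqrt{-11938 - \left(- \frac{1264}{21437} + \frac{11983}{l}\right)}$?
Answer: $\frac{81 i \sqrt{2622696688430}}{1200472} \approx 109.27 i$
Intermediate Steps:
$\sqrt{-11938 - \left(- \frac{1264}{21437} + \frac{11983}{l}\right)} = \sqrt{-11938 - \left(- \frac{1264}{21437} + \frac{521}{224}\right)} = \sqrt{-11938 - \frac{10885541}{4801888}} = \sqrt{- \frac{57335824485}{4801888}} = \frac{81 i \sqrt{2622696688430}}{1200472}$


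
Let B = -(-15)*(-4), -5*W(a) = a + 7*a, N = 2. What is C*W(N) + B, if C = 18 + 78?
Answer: -1836/5 ≈ -367.20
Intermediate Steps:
W(a) = -8*a/5 (W(a) = -(a + 7*a)/5 = -8*a/5)
C = 96
B = -60 (B = -15*4 = -60)
C*W(N) + B = 96*(-8/5*2) - 60 = 96*(-16/5) - 60 = -1536/5 - 60 = -1836/5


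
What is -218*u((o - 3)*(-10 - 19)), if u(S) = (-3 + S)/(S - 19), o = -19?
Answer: -138430/619 ≈ -223.63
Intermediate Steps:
u(S) = (-3 + S)/(-19 + S)
-218*u((o - 3)*(-10 - 19)) = -218*(-3 + (-19 - 3)*(-10 - 19))/(-19 + (-19 - 3)*(-10 - 19)) = -218*(-3 - 22*(-29))/(-19 - 22*(-29)) = -218*(-3 + 638)/(-19 + 638) = -218*635/619 = -138430/619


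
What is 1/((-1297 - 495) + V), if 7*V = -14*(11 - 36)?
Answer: -1/1742 ≈ -0.00057405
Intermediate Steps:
V = 50 (V = (-14*(11 - 36))/7 = (-14*(-25))/7 = (⅐)*350 = 50)
1/((-1297 - 495) + V) = 1/((-1297 - 495) + 50) = 1/(-1792 + 50) = 1/(-1742) = -1/1742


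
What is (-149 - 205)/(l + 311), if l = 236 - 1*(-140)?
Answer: -118/229 ≈ -0.51528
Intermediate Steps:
l = 376 (l = 236 + 140 = 376)
(-149 - 205)/(l + 311) = (-149 - 205)/(376 + 311) = -354/687 = -354*1/687 = -118/229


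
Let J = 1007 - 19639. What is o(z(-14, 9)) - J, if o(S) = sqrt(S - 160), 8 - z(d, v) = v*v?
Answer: 18632 + I*sqrt(233) ≈ 18632.0 + 15.264*I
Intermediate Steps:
z(d, v) = 8 - v**2 (z(d, v) = 8 - v*v = 8 - v**2)
o(S) = sqrt(-160 + S)
J = -18632
o(z(-14, 9)) - J = sqrt(-160 + (8 - 1*9**2)) - 1*(-18632) = sqrt(-160 + (8 - 1*81)) + 18632 = sqrt(-160 + (8 - 81)) + 18632 = sqrt(-160 - 73) + 18632 = sqrt(-233) + 18632 = I*sqrt(233) + 18632 = 18632 + I*sqrt(233)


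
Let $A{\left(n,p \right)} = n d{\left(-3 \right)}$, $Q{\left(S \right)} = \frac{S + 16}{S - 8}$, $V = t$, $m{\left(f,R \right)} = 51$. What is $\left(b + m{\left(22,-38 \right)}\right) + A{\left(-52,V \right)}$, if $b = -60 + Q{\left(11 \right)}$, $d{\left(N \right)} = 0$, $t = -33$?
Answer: $0$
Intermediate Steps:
$V = -33$
$Q{\left(S \right)} = \frac{16 + S}{-8 + S}$
$A{\left(n,p \right)} = 0$ ($A{\left(n,p \right)} = n 0 = 0$)
$b = -51$ ($b = -60 + \frac{16 + 11}{-8 + 11} = -60 + \frac{1}{3} \cdot 27 = -60 + 9 = -51$)
$\left(b + m{\left(22,-38 \right)}\right) + A{\left(-52,V \right)} = \left(-51 + 51\right) + 0 = 0 + 0 = 0$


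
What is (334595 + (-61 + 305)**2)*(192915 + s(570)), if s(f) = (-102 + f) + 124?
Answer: 76267107417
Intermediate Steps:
s(f) = 22 + f
(334595 + (-61 + 305)**2)*(192915 + s(570)) = (334595 + (-61 + 305)**2)*(192915 + (22 + 570)) = (334595 + 244**2)*(192915 + 592) = (334595 + 59536)*193507 = 394131*193507 = 76267107417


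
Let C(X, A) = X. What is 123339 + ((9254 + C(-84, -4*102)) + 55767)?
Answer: 188276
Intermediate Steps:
123339 + ((9254 + C(-84, -4*102)) + 55767) = 123339 + ((9254 - 84) + 55767) = 123339 + (9170 + 55767) = 123339 + 64937 = 188276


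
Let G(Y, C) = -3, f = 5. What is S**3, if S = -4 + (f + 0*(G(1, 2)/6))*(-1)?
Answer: -729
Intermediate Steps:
S = -9 (S = -4 + (5 + 0*(-3/6))*(-1) = -4 + (5 + 0*(-3*1/6))*(-1) = -4 + (5 + 0*(-1/2))*(-1) = -4 + (5 + 0)*(-1) = -4 + 5*(-1) = -4 - 5 = -9)
S**3 = (-9)**3 = -729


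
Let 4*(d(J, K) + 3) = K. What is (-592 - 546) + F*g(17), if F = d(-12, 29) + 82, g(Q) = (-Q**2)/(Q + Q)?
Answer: -14969/8 ≈ -1871.1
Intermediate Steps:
d(J, K) = -3 + K/4
g(Q) = -Q/2 (g(Q) = (-Q**2)/((2*Q)) = (-Q**2)*(1/(2*Q)) = -Q/2)
F = 345/4 (F = (-3 + (1/4)*29) + 82 = (-3 + 29/4) + 82 = 17/4 + 82 = 345/4 ≈ 86.250)
(-592 - 546) + F*g(17) = (-592 - 546) + 345*(-1/2*17)/4 = -1138 + (345/4)*(-17/2) = -1138 - 5865/8 = -14969/8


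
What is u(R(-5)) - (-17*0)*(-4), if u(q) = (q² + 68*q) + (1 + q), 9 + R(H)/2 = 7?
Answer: -259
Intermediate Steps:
R(H) = -4 (R(H) = -18 + 2*7 = -18 + 14 = -4)
u(q) = 1 + q² + 69*q
u(R(-5)) - (-17*0)*(-4) = (1 + (-4)² + 69*(-4)) - (-17*0)*(-4) = (1 + 16 - 276) - 0*(-4) = -259 - 1*0 = -259 + 0 = -259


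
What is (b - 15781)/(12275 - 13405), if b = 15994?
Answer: -213/1130 ≈ -0.18850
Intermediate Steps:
(b - 15781)/(12275 - 13405) = (15994 - 15781)/(12275 - 13405) = 213/(-1130) = 213*(-1/1130) = -213/1130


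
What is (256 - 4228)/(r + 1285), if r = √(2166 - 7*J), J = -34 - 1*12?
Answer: -1701340/549579 + 2648*√622/549579 ≈ -2.9755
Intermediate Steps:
J = -46 (J = -34 - 12 = -46)
r = 2*√622 (r = √(2166 - 7*(-46)) = √(2166 + 322) = √2488 = 2*√622 ≈ 49.880)
(256 - 4228)/(r + 1285) = (256 - 4228)/(2*√622 + 1285) = -3972/(1285 + 2*√622)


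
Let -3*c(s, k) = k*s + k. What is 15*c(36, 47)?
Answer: -8695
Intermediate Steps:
c(s, k) = -k/3 - k*s/3 (c(s, k) = -(k*s + k)/3 = -(k + k*s)/3 = -k/3 - k*s/3)
15*c(36, 47) = 15*(-1/3*47*(1 + 36)) = 15*(-1/3*47*37) = 15*(-1739/3) = -8695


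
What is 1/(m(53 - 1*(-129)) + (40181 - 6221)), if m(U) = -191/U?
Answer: 182/6180529 ≈ 2.9447e-5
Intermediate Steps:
1/(m(53 - 1*(-129)) + (40181 - 6221)) = 1/(-191/(53 - 1*(-129)) + (40181 - 6221)) = 1/(-191/(53 + 129) + 33960) = 1/(-191/182 + 33960) = 1/(6180529/182) = 182/6180529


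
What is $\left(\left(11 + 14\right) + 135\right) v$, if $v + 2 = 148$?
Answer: $23360$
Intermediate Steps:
$v = 146$ ($v = -2 + 148 = 146$)
$\left(\left(11 + 14\right) + 135\right) v = \left(\left(11 + 14\right) + 135\right) 146 = \left(25 + 135\right) 146 = 160 \cdot 146 = 23360$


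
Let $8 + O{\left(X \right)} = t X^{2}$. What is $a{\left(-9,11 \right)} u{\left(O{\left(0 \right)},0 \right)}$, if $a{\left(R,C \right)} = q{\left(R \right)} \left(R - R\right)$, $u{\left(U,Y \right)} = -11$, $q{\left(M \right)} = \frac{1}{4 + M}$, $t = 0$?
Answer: $0$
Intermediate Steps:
$O{\left(X \right)} = -8$ ($O{\left(X \right)} = -8 + 0 X^{2} = -8 + 0 = -8$)
$a{\left(R,C \right)} = 0$ ($a{\left(R,C \right)} = \frac{R - R}{4 + R} = \frac{1}{4 + R} 0 = 0$)
$a{\left(-9,11 \right)} u{\left(O{\left(0 \right)},0 \right)} = 0 \left(-11\right) = 0$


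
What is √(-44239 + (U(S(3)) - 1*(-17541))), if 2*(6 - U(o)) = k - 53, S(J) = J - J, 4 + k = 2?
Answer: I*√106658/2 ≈ 163.29*I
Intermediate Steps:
k = -2 (k = -4 + 2 = -2)
S(J) = 0
U(o) = 67/2 (U(o) = 6 - (-2 - 53)/2 = 6 - ½*(-55) = 6 + 55/2 = 67/2)
√(-44239 + (U(S(3)) - 1*(-17541))) = √(-44239 + (67/2 - 1*(-17541))) = √(-44239 + (67/2 + 17541)) = √(-44239 + 35149/2) = √(-53329/2) = I*√106658/2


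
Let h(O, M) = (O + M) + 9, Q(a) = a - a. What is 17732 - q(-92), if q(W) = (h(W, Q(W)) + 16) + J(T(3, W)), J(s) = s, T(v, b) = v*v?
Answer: 17790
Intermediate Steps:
T(v, b) = v**2
Q(a) = 0
h(O, M) = 9 + M + O (h(O, M) = (M + O) + 9 = 9 + M + O)
q(W) = 34 + W (q(W) = ((9 + 0 + W) + 16) + 3**2 = ((9 + W) + 16) + 9 = (25 + W) + 9 = 34 + W)
17732 - q(-92) = 17732 - (34 - 92) = 17732 - 1*(-58) = 17732 + 58 = 17790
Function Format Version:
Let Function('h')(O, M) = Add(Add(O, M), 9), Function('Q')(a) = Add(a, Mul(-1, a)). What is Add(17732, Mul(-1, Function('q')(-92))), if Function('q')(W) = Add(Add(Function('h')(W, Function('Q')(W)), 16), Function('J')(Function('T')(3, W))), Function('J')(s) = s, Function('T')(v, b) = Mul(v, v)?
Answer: 17790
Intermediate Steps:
Function('T')(v, b) = Pow(v, 2)
Function('Q')(a) = 0
Function('h')(O, M) = Add(9, M, O) (Function('h')(O, M) = Add(Add(M, O), 9) = Add(9, M, O))
Function('q')(W) = Add(34, W) (Function('q')(W) = Add(Add(Add(9, 0, W), 16), Pow(3, 2)) = Add(Add(Add(9, W), 16), 9) = Add(Add(25, W), 9) = Add(34, W))
Add(17732, Mul(-1, Function('q')(-92))) = Add(17732, Mul(-1, Add(34, -92))) = Add(17732, Mul(-1, -58)) = Add(17732, 58) = 17790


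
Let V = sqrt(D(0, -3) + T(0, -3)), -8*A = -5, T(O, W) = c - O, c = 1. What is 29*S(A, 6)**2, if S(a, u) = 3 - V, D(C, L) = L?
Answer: 203 - 174*I*sqrt(2) ≈ 203.0 - 246.07*I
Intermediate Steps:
T(O, W) = 1 - O
A = 5/8 (A = -1/8*(-5) = 5/8 ≈ 0.62500)
V = I*sqrt(2) (V = sqrt(-3 + (1 - 1*0)) = sqrt(-3 + (1 + 0)) = sqrt(-3 + 1) = sqrt(-2) = I*sqrt(2) ≈ 1.4142*I)
S(a, u) = 3 - I*sqrt(2)
29*S(A, 6)**2 = 29*(3 - I*sqrt(2))**2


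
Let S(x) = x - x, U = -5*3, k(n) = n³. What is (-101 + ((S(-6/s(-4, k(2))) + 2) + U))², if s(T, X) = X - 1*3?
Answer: 12996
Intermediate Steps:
s(T, X) = -3 + X (s(T, X) = X - 3 = -3 + X)
U = -15
S(x) = 0
(-101 + ((S(-6/s(-4, k(2))) + 2) + U))² = (-101 + ((0 + 2) - 15))² = (-101 + (2 - 15))² = (-101 - 13)² = (-114)² = 12996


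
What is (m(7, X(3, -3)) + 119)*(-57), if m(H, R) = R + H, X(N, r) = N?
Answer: -7353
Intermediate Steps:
m(H, R) = H + R
(m(7, X(3, -3)) + 119)*(-57) = ((7 + 3) + 119)*(-57) = (10 + 119)*(-57) = 129*(-57) = -7353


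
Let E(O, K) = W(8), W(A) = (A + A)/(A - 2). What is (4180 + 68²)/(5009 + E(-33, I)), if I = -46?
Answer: 852/485 ≈ 1.7567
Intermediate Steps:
W(A) = 2*A/(-2 + A) (W(A) = (2*A)/(-2 + A) = 2*A/(-2 + A))
E(O, K) = 8/3 (E(O, K) = 2*8/(-2 + 8) = 2*8/6 = 2*8*(⅙) = 8/3)
(4180 + 68²)/(5009 + E(-33, I)) = (4180 + 68²)/(5009 + 8/3) = (4180 + 4624)/(15035/3) = 8804*(3/15035) = 852/485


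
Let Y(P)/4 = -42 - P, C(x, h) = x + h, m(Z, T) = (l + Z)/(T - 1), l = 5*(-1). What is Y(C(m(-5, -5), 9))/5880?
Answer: -79/2205 ≈ -0.035828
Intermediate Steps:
l = -5
m(Z, T) = (-5 + Z)/(-1 + T) (m(Z, T) = (-5 + Z)/(T - 1) = (-5 + Z)/(-1 + T))
C(x, h) = h + x
Y(P) = -168 - 4*P (Y(P) = 4*(-42 - P) = -168 - 4*P)
Y(C(m(-5, -5), 9))/5880 = (-168 - 4*(9 + (-5 - 5)/(-1 - 5)))/5880 = (-168 - 4*(9 - 10/(-6)))*(1/5880) = (-168 - 4*(9 - 1/6*(-10)))*(1/5880) = (-168 - 4*(9 + 5/3))*(1/5880) = (-168 - 4*32/3)*(1/5880) = (-168 - 128/3)*(1/5880) = -632/3*1/5880 = -79/2205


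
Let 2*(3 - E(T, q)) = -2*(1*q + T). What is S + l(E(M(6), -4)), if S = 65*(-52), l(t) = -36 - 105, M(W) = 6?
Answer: -3521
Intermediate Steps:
E(T, q) = 3 + T + q (E(T, q) = 3 - (-1)*(1*q + T) = 3 - (-1)*(q + T) = 3 - (-1)*(T + q) = 3 - (-2*T - 2*q)/2 = 3 + (T + q) = 3 + T + q)
l(t) = -141
S = -3380
S + l(E(M(6), -4)) = -3380 - 141 = -3521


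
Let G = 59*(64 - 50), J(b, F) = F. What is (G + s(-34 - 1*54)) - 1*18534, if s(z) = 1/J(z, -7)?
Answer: -123957/7 ≈ -17708.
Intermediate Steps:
s(z) = -⅐ (s(z) = 1/(-7) = -⅐)
G = 826 (G = 59*14 = 826)
(G + s(-34 - 1*54)) - 1*18534 = (826 - ⅐) - 1*18534 = 5781/7 - 18534 = -123957/7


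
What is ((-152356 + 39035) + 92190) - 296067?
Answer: -317198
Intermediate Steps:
((-152356 + 39035) + 92190) - 296067 = (-113321 + 92190) - 296067 = -21131 - 296067 = -317198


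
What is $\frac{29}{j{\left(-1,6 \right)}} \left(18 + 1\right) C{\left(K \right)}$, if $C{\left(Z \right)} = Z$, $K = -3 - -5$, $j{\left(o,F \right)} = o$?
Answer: $-1102$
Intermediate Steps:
$K = 2$ ($K = -3 + 5 = 2$)
$\frac{29}{j{\left(-1,6 \right)}} \left(18 + 1\right) C{\left(K \right)} = \frac{29}{-1} \left(18 + 1\right) 2 = 29 \left(-1\right) 19 \cdot 2 = \left(-29\right) 19 \cdot 2 = \left(-551\right) 2 = -1102$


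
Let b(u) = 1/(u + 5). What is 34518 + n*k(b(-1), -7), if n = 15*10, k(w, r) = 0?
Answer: 34518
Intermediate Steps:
b(u) = 1/(5 + u)
n = 150
34518 + n*k(b(-1), -7) = 34518 + 150*0 = 34518 + 0 = 34518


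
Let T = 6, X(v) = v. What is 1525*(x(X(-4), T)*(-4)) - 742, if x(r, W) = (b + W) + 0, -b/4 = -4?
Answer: -134942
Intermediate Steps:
b = 16 (b = -4*(-4) = 16)
x(r, W) = 16 + W (x(r, W) = (16 + W) + 0 = 16 + W)
1525*(x(X(-4), T)*(-4)) - 742 = 1525*((16 + 6)*(-4)) - 742 = 1525*(22*(-4)) - 742 = 1525*(-88) - 742 = -134200 - 742 = -134942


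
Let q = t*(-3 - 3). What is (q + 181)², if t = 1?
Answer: 30625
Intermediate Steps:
q = -6 (q = 1*(-3 - 3) = 1*(-6) = -6)
(q + 181)² = (-6 + 181)² = 175² = 30625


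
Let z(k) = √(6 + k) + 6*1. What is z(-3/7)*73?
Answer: 438 + 73*√273/7 ≈ 610.31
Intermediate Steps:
z(k) = 6 + √(6 + k) (z(k) = √(6 + k) + 6 = 6 + √(6 + k))
z(-3/7)*73 = (6 + √(6 - 3/7))*73 = (6 + √(39/7))*73 = (6 + √273/7)*73 = 438 + 73*√273/7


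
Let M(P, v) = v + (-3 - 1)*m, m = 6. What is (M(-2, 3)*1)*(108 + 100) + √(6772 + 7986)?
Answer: -4368 + √14758 ≈ -4246.5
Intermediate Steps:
M(P, v) = -24 + v (M(P, v) = v + (-3 - 1)*6 = v - 4*6 = v - 24 = -24 + v)
(M(-2, 3)*1)*(108 + 100) + √(6772 + 7986) = ((-24 + 3)*1)*(108 + 100) + √(6772 + 7986) = -21*1*208 + √14758 = -21*208 + √14758 = -4368 + √14758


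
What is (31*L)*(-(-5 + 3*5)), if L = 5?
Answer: -1550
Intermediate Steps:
(31*L)*(-(-5 + 3*5)) = (31*5)*(-(-5 + 3*5)) = 155*(-(-5 + 15)) = 155*(-1*10) = 155*(-10) = -1550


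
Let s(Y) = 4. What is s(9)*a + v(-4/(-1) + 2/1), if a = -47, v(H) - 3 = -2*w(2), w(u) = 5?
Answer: -195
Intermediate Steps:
v(H) = -7 (v(H) = 3 - 2*5 = 3 - 10 = -7)
s(9)*a + v(-4/(-1) + 2/1) = 4*(-47) - 7 = -188 - 7 = -195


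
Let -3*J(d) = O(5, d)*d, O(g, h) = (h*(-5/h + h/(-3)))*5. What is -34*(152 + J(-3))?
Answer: -3808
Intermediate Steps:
O(g, h) = 5*h*(-5/h - h/3) (O(g, h) = (h*(-5/h + h*(-⅓)))*5 = (h*(-5/h - h/3))*5 = 5*h*(-5/h - h/3))
J(d) = -d*(-25 - 5*d²/3)/3 (J(d) = -(-25 - 5*d²/3)*d/3 = -d*(-25 - 5*d²/3)/3)
-34*(152 + J(-3)) = -34*(152 + (5/9)*(-3)*(15 + (-3)²)) = -34*(152 + (5/9)*(-3)*(15 + 9)) = -34*(152 + (5/9)*(-3)*24) = -34*(152 - 40) = -34*112 = -3808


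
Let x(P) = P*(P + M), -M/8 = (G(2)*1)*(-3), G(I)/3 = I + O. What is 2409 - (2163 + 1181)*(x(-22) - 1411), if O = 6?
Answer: 45477465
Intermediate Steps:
G(I) = 18 + 3*I (G(I) = 3*(I + 6) = 3*(6 + I) = 18 + 3*I)
M = 576 (M = -8*(18 + 3*2)*1*(-3) = -8*(18 + 6)*1*(-3) = -8*24*1*(-3) = -192*(-3) = -8*(-72) = 576)
x(P) = P*(576 + P) (x(P) = P*(P + 576) = P*(576 + P))
2409 - (2163 + 1181)*(x(-22) - 1411) = 2409 - (2163 + 1181)*(-22*(576 - 22) - 1411) = 2409 - 3344*(-22*554 - 1411) = 2409 - 3344*(-12188 - 1411) = 2409 - 3344*(-13599) = 2409 - 1*(-45475056) = 2409 + 45475056 = 45477465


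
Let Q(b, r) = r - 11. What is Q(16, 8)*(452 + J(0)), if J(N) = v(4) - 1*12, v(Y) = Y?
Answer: -1332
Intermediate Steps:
Q(b, r) = -11 + r
J(N) = -8 (J(N) = 4 - 1*12 = 4 - 12 = -8)
Q(16, 8)*(452 + J(0)) = (-11 + 8)*(452 - 8) = -3*444 = -1332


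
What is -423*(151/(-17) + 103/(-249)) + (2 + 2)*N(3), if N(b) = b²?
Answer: 5599146/1411 ≈ 3968.2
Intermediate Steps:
-423*(151/(-17) + 103/(-249)) + (2 + 2)*N(3) = -423*(151/(-17) + 103/(-249)) + (2 + 2)*3² = -423*(151*(-1/17) + 103*(-1/249)) + 4*9 = -423*(-151/17 - 103/249) + 36 = -423*(-39350/4233) + 36 = 5548350/1411 + 36 = 5599146/1411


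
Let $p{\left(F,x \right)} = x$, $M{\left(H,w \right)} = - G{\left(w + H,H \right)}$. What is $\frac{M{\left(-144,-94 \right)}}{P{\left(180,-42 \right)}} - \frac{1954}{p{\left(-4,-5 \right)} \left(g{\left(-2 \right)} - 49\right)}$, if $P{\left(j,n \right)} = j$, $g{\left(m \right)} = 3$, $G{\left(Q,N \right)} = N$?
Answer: $- \frac{177}{23} \approx -7.6956$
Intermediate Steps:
$M{\left(H,w \right)} = - H$
$\frac{M{\left(-144,-94 \right)}}{P{\left(180,-42 \right)}} - \frac{1954}{p{\left(-4,-5 \right)} \left(g{\left(-2 \right)} - 49\right)} = \frac{\left(-1\right) \left(-144\right)}{180} - \frac{1954}{\left(-5\right) \left(3 - 49\right)} = 144 \cdot \frac{1}{180} - \frac{1954}{\left(-5\right) \left(-46\right)} = \frac{4}{5} - \frac{1954}{230} = \frac{4}{5} - \frac{977}{115} = - \frac{177}{23}$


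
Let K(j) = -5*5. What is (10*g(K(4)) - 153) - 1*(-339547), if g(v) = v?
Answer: 339144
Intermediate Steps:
K(j) = -25
(10*g(K(4)) - 153) - 1*(-339547) = (10*(-25) - 153) - 1*(-339547) = (-250 - 153) + 339547 = -403 + 339547 = 339144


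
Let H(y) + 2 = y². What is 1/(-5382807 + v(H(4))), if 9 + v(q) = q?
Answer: -1/5382802 ≈ -1.8578e-7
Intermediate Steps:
H(y) = -2 + y²
v(q) = -9 + q
1/(-5382807 + v(H(4))) = 1/(-5382807 + (-9 + (-2 + 4²))) = 1/(-5382807 + (-9 + (-2 + 16))) = 1/(-5382807 + (-9 + 14)) = 1/(-5382807 + 5) = 1/(-5382802) = -1/5382802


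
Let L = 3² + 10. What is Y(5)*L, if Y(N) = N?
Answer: 95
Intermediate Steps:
L = 19 (L = 9 + 10 = 19)
Y(5)*L = 5*19 = 95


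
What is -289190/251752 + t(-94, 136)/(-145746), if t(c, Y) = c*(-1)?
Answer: -10542987607/9172961748 ≈ -1.1494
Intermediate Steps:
t(c, Y) = -c
-289190/251752 + t(-94, 136)/(-145746) = -289190/251752 - 1*(-94)/(-145746) = -289190*1/251752 + 94*(-1/145746) = -144595/125876 - 47/72873 = -10542987607/9172961748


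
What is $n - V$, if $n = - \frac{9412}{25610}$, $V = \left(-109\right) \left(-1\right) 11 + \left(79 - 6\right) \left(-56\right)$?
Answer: $\frac{2845303}{985} \approx 2888.6$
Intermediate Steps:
$V = -2889$ ($V = 109 \cdot 11 + 73 \left(-56\right) = 1199 - 4088 = -2889$)
$n = - \frac{362}{985}$ ($n = \left(-9412\right) \frac{1}{25610} = - \frac{362}{985} \approx -0.36751$)
$n - V = - \frac{362}{985} - -2889 = - \frac{362}{985} + 2889 = \frac{2845303}{985}$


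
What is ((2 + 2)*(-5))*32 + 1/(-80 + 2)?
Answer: -49921/78 ≈ -640.01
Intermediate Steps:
((2 + 2)*(-5))*32 + 1/(-80 + 2) = (4*(-5))*32 + 1/(-78) = -20*32 - 1/78 = -640 - 1/78 = -49921/78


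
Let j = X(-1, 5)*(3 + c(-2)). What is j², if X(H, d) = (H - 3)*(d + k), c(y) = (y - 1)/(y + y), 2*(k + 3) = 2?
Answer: 2025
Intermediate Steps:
k = -2 (k = -3 + (½)*2 = -3 + 1 = -2)
c(y) = (-1 + y)/(2*y) (c(y) = (-1 + y)/((2*y)) = (-1 + y)*(1/(2*y)) = (-1 + y)/(2*y))
X(H, d) = (-3 + H)*(-2 + d) (X(H, d) = (H - 3)*(d - 2) = (-3 + H)*(-2 + d))
j = -45 (j = (6 - 3*5 - 2*(-1) - 1*5)*(3 + (½)*(-1 - 2)/(-2)) = (6 - 15 + 2 - 5)*(3 + (½)*(-½)*(-3)) = -12*(3 + ¾) = -12*15/4 = -45)
j² = (-45)² = 2025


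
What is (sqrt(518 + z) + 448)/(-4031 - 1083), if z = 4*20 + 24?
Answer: -224/2557 - sqrt(622)/5114 ≈ -0.092479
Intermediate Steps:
z = 104 (z = 80 + 24 = 104)
(sqrt(518 + z) + 448)/(-4031 - 1083) = (sqrt(518 + 104) + 448)/(-4031 - 1083) = (sqrt(622) + 448)/(-5114) = (448 + sqrt(622))*(-1/5114) = -224/2557 - sqrt(622)/5114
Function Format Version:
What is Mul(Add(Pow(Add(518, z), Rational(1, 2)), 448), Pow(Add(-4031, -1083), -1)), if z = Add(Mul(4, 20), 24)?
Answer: Add(Rational(-224, 2557), Mul(Rational(-1, 5114), Pow(622, Rational(1, 2)))) ≈ -0.092479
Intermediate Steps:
z = 104 (z = Add(80, 24) = 104)
Mul(Add(Pow(Add(518, z), Rational(1, 2)), 448), Pow(Add(-4031, -1083), -1)) = Mul(Add(Pow(Add(518, 104), Rational(1, 2)), 448), Pow(Add(-4031, -1083), -1)) = Mul(Add(Pow(622, Rational(1, 2)), 448), Pow(-5114, -1)) = Mul(Add(448, Pow(622, Rational(1, 2))), Rational(-1, 5114)) = Add(Rational(-224, 2557), Mul(Rational(-1, 5114), Pow(622, Rational(1, 2))))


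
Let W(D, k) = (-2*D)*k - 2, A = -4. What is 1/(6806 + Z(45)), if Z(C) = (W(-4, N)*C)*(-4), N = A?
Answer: 1/12926 ≈ 7.7363e-5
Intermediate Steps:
N = -4
W(D, k) = -2 - 2*D*k (W(D, k) = -2*D*k - 2 = -2 - 2*D*k)
Z(C) = 136*C (Z(C) = ((-2 - 2*(-4)*(-4))*C)*(-4) = ((-2 - 32)*C)*(-4) = -34*C*(-4) = 136*C)
1/(6806 + Z(45)) = 1/(6806 + 136*45) = 1/(6806 + 6120) = 1/12926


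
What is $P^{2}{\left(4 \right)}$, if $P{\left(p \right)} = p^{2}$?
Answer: $256$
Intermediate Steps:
$P^{2}{\left(4 \right)} = \left(4^{2}\right)^{2} = 16^{2} = 256$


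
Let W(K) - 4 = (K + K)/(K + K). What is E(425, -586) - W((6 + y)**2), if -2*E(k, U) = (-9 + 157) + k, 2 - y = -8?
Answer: -583/2 ≈ -291.50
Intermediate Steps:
y = 10 (y = 2 - 1*(-8) = 2 + 8 = 10)
E(k, U) = -74 - k/2 (E(k, U) = -((-9 + 157) + k)/2 = -(148 + k)/2 = -74 - k/2)
W(K) = 5 (W(K) = 4 + (K + K)/(K + K) = 4 + (2*K)/((2*K)) = 4 + (2*K)*(1/(2*K)) = 4 + 1 = 5)
E(425, -586) - W((6 + y)**2) = (-74 - 1/2*425) - 1*5 = (-74 - 425/2) - 5 = -573/2 - 5 = -583/2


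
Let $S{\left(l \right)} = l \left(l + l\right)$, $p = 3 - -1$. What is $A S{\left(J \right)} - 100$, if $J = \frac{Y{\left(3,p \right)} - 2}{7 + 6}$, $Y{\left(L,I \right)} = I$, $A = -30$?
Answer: $- \frac{17140}{169} \approx -101.42$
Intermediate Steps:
$p = 4$ ($p = 3 + 1 = 4$)
$J = \frac{2}{13}$ ($J = \frac{4 - 2}{7 + 6} = \frac{2}{13} \approx 0.15385$)
$S{\left(l \right)} = 2 l^{2}$ ($S{\left(l \right)} = l 2 l = 2 l^{2}$)
$A S{\left(J \right)} - 100 = - 30 \cdot 2 \left(\frac{2}{13}\right)^{2} - 100 = - 30 \cdot 2 \cdot \frac{4}{169} - 100 = \left(-30\right) \frac{8}{169} - 100 = - \frac{240}{169} - 100 = - \frac{17140}{169}$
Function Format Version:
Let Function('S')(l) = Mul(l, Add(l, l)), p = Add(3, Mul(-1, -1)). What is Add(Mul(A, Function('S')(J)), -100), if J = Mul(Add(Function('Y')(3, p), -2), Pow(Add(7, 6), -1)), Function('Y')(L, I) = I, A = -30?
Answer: Rational(-17140, 169) ≈ -101.42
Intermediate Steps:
p = 4 (p = Add(3, 1) = 4)
J = Rational(2, 13) (J = Mul(Add(4, -2), Pow(Add(7, 6), -1)) = Mul(2, Pow(13, -1)) = Mul(2, Rational(1, 13)) = Rational(2, 13) ≈ 0.15385)
Function('S')(l) = Mul(2, Pow(l, 2)) (Function('S')(l) = Mul(l, Mul(2, l)) = Mul(2, Pow(l, 2)))
Add(Mul(A, Function('S')(J)), -100) = Add(Mul(-30, Mul(2, Pow(Rational(2, 13), 2))), -100) = Add(Mul(-30, Mul(2, Rational(4, 169))), -100) = Add(Mul(-30, Rational(8, 169)), -100) = Add(Rational(-240, 169), -100) = Rational(-17140, 169)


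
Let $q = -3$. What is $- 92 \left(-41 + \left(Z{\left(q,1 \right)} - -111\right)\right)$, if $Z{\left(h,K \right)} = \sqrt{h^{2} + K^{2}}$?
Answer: $-6440 - 92 \sqrt{10} \approx -6730.9$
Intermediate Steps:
$Z{\left(h,K \right)} = \sqrt{K^{2} + h^{2}}$
$- 92 \left(-41 + \left(Z{\left(q,1 \right)} - -111\right)\right) = - 92 \left(-41 + \left(\sqrt{1^{2} + \left(-3\right)^{2}} - -111\right)\right) = - 92 \left(-41 + \left(\sqrt{1 + 9} + 111\right)\right) = - 92 \left(-41 + \left(\sqrt{10} + 111\right)\right) = - 92 \left(-41 + \left(111 + \sqrt{10}\right)\right) = - 92 \left(70 + \sqrt{10}\right) = -6440 - 92 \sqrt{10}$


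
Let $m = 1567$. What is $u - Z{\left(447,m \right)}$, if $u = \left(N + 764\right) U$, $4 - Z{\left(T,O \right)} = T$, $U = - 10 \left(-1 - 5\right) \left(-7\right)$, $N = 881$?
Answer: $-690457$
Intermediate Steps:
$U = -420$ ($U = \left(-10\right) \left(-6\right) \left(-7\right) = 60 \left(-7\right) = -420$)
$Z{\left(T,O \right)} = 4 - T$
$u = -690900$ ($u = \left(881 + 764\right) \left(-420\right) = 1645 \left(-420\right) = -690900$)
$u - Z{\left(447,m \right)} = -690900 - \left(4 - 447\right) = -690900 - -443 = -690900 + 443 = -690457$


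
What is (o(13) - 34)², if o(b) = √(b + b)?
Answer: (34 - √26)² ≈ 835.27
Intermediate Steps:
o(b) = √2*√b (o(b) = √(2*b) = √2*√b)
(o(13) - 34)² = (√2*√13 - 34)² = (√26 - 34)² = (-34 + √26)²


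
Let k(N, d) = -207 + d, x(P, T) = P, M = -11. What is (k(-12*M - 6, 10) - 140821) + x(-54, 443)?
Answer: -141072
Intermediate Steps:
(k(-12*M - 6, 10) - 140821) + x(-54, 443) = ((-207 + 10) - 140821) - 54 = (-197 - 140821) - 54 = -141018 - 54 = -141072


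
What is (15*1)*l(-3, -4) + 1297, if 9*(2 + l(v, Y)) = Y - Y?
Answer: 1267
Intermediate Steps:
l(v, Y) = -2 (l(v, Y) = -2 + (Y - Y)/9 = -2 + (⅑)*0 = -2 + 0 = -2)
(15*1)*l(-3, -4) + 1297 = (15*1)*(-2) + 1297 = 15*(-2) + 1297 = -30 + 1297 = 1267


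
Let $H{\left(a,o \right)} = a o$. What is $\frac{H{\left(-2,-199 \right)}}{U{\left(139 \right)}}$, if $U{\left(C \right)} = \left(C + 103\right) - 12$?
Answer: $\frac{199}{115} \approx 1.7304$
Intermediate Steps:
$U{\left(C \right)} = 91 + C$ ($U{\left(C \right)} = \left(103 + C\right) - 12 = 91 + C$)
$\frac{H{\left(-2,-199 \right)}}{U{\left(139 \right)}} = \frac{\left(-2\right) \left(-199\right)}{91 + 139} = \frac{398}{230} = 398 \cdot \frac{1}{230} = \frac{199}{115}$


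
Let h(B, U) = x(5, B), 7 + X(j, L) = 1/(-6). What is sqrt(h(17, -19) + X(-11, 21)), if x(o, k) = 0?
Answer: I*sqrt(258)/6 ≈ 2.6771*I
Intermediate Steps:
X(j, L) = -43/6 (X(j, L) = -7 + 1/(-6) = -7 - 1/6 = -43/6)
h(B, U) = 0
sqrt(h(17, -19) + X(-11, 21)) = sqrt(0 - 43/6) = sqrt(-43/6) = I*sqrt(258)/6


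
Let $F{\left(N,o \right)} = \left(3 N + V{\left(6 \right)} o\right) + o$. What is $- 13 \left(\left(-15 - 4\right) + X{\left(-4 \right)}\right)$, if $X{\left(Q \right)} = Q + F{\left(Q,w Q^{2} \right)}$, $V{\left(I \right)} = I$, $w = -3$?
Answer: $4823$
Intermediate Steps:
$F{\left(N,o \right)} = 3 N + 7 o$ ($F{\left(N,o \right)} = \left(3 N + 6 o\right) + o = 3 N + 7 o$)
$X{\left(Q \right)} = - 21 Q^{2} + 4 Q$ ($X{\left(Q \right)} = Q + \left(3 Q + 7 \left(- 3 Q^{2}\right)\right) = Q - \left(- 3 Q + 21 Q^{2}\right) = - 21 Q^{2} + 4 Q$)
$- 13 \left(\left(-15 - 4\right) + X{\left(-4 \right)}\right) = - 13 \left(\left(-15 - 4\right) - 4 \left(4 - -84\right)\right) = - 13 \left(\left(-15 - 4\right) - 4 \left(4 + 84\right)\right) = - 13 \left(-19 - 352\right) = \left(-13\right) \left(-371\right) = 4823$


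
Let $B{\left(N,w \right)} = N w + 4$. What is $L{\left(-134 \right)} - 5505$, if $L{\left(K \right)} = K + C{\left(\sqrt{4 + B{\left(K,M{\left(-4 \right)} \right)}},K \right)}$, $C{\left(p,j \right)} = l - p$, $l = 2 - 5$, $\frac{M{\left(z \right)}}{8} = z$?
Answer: $-5642 - 2 \sqrt{1074} \approx -5707.5$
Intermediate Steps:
$M{\left(z \right)} = 8 z$
$B{\left(N,w \right)} = 4 + N w$
$l = -3$ ($l = 2 - 5 = -3$)
$C{\left(p,j \right)} = -3 - p$
$L{\left(K \right)} = -3 + K - \sqrt{8 - 32 K}$ ($L{\left(K \right)} = K - \left(3 + \sqrt{4 + \left(4 + K 8 \left(-4\right)\right)}\right) = K - \left(3 + \sqrt{4 + \left(4 + K \left(-32\right)\right)}\right) = K - \left(3 + \sqrt{4 - \left(-4 + 32 K\right)}\right) = K - \left(3 + \sqrt{8 - 32 K}\right) = -3 + K - \sqrt{8 - 32 K}$)
$L{\left(-134 \right)} - 5505 = \left(-3 - 134 - 2 \sqrt{2 - -1072}\right) - 5505 = \left(-3 - 134 - 2 \sqrt{2 + 1072}\right) - 5505 = \left(-3 - 134 - 2 \sqrt{1074}\right) - 5505 = \left(-137 - 2 \sqrt{1074}\right) - 5505 = -5642 - 2 \sqrt{1074}$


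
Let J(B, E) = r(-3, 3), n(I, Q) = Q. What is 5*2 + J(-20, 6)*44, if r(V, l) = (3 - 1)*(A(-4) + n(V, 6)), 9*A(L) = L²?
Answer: 6250/9 ≈ 694.44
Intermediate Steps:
A(L) = L²/9
r(V, l) = 140/9 (r(V, l) = (3 - 1)*((⅑)*(-4)² + 6) = 2*((⅑)*16 + 6) = 2*(16/9 + 6) = 2*(70/9) = 140/9)
J(B, E) = 140/9
5*2 + J(-20, 6)*44 = 5*2 + (140/9)*44 = 10 + 6160/9 = 6250/9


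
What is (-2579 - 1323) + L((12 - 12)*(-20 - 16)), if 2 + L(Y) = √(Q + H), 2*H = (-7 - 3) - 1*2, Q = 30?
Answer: -3904 + 2*√6 ≈ -3899.1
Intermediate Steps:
H = -6 (H = ((-7 - 3) - 1*2)/2 = (-10 - 2)/2 = (½)*(-12) = -6)
L(Y) = -2 + 2*√6 (L(Y) = -2 + √(30 - 6) = -2 + √24 = -2 + 2*√6)
(-2579 - 1323) + L((12 - 12)*(-20 - 16)) = (-2579 - 1323) + (-2 + 2*√6) = -3902 + (-2 + 2*√6) = -3904 + 2*√6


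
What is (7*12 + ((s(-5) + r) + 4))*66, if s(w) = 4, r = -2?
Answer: 5940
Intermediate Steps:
(7*12 + ((s(-5) + r) + 4))*66 = (7*12 + ((4 - 2) + 4))*66 = (84 + (2 + 4))*66 = (84 + 6)*66 = 90*66 = 5940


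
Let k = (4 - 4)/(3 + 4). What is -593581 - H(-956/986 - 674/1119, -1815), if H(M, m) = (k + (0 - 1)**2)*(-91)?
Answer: -593490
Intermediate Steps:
k = 0 (k = 0/7 = 0*(1/7) = 0)
H(M, m) = -91 (H(M, m) = (0 + (0 - 1)**2)*(-91) = (0 + (-1)**2)*(-91) = (0 + 1)*(-91) = 1*(-91) = -91)
-593581 - H(-956/986 - 674/1119, -1815) = -593581 - 1*(-91) = -593581 + 91 = -593490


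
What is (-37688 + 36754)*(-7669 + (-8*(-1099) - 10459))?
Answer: 8719824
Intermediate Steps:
(-37688 + 36754)*(-7669 + (-8*(-1099) - 10459)) = -934*(-7669 + (8792 - 10459)) = -934*(-7669 - 1667) = -934*(-9336) = 8719824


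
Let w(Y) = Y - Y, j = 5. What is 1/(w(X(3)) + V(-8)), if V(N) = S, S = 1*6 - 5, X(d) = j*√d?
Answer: 1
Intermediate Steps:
X(d) = 5*√d
w(Y) = 0
S = 1 (S = 6 - 5 = 1)
V(N) = 1
1/(w(X(3)) + V(-8)) = 1/(0 + 1) = 1/1 = 1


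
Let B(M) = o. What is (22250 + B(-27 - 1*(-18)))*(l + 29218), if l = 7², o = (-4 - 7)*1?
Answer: 650868813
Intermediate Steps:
o = -11 (o = -11*1 = -11)
l = 49
B(M) = -11
(22250 + B(-27 - 1*(-18)))*(l + 29218) = (22250 - 11)*(49 + 29218) = 22239*29267 = 650868813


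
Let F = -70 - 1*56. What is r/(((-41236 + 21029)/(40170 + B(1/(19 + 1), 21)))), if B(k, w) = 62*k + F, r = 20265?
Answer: -1623108963/40414 ≈ -40162.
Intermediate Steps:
F = -126 (F = -70 - 56 = -126)
B(k, w) = -126 + 62*k (B(k, w) = 62*k - 126 = -126 + 62*k)
r/(((-41236 + 21029)/(40170 + B(1/(19 + 1), 21)))) = 20265/(((-41236 + 21029)/(40170 + (-126 + 62/(19 + 1))))) = 20265/((-20207/(40170 + (-126 + 62/20)))) = 20265/((-20207/(40170 + (-126 + 62*(1/20))))) = 20265/((-20207/(40170 + (-126 + 31/10)))) = 20265/((-20207/(40170 - 1229/10))) = 20265/((-20207/400471/10)) = 20265/((-20207*10/400471)) = 20265/(-202070/400471) = 20265*(-400471/202070) = -1623108963/40414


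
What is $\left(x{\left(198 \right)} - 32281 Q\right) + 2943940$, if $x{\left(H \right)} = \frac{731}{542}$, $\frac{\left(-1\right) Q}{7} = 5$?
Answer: $\frac{2207986781}{542} \approx 4.0738 \cdot 10^{6}$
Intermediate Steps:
$Q = -35$ ($Q = \left(-7\right) 5 = -35$)
$x{\left(H \right)} = \frac{731}{542}$ ($x{\left(H \right)} = 731 \cdot \frac{1}{542} = \frac{731}{542}$)
$\left(x{\left(198 \right)} - 32281 Q\right) + 2943940 = \left(\frac{731}{542} - -1129835\right) + 2943940 = \left(\frac{731}{542} + 1129835\right) + 2943940 = \frac{612371301}{542} + 2943940 = \frac{2207986781}{542}$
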